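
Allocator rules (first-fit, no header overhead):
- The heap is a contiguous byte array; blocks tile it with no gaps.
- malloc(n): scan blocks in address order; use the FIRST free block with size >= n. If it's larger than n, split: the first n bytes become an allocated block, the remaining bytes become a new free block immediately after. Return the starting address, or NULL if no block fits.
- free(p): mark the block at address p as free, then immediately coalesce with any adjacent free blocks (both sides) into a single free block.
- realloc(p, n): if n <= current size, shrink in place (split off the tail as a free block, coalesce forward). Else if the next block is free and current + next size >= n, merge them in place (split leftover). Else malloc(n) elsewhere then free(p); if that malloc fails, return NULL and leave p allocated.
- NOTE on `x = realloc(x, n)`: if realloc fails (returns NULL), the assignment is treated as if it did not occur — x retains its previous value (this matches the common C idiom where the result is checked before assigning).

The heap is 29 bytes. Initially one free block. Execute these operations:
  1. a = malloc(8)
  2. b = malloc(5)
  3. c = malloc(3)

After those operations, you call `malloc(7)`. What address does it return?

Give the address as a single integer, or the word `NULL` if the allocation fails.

Op 1: a = malloc(8) -> a = 0; heap: [0-7 ALLOC][8-28 FREE]
Op 2: b = malloc(5) -> b = 8; heap: [0-7 ALLOC][8-12 ALLOC][13-28 FREE]
Op 3: c = malloc(3) -> c = 13; heap: [0-7 ALLOC][8-12 ALLOC][13-15 ALLOC][16-28 FREE]
malloc(7): first-fit scan over [0-7 ALLOC][8-12 ALLOC][13-15 ALLOC][16-28 FREE] -> 16

Answer: 16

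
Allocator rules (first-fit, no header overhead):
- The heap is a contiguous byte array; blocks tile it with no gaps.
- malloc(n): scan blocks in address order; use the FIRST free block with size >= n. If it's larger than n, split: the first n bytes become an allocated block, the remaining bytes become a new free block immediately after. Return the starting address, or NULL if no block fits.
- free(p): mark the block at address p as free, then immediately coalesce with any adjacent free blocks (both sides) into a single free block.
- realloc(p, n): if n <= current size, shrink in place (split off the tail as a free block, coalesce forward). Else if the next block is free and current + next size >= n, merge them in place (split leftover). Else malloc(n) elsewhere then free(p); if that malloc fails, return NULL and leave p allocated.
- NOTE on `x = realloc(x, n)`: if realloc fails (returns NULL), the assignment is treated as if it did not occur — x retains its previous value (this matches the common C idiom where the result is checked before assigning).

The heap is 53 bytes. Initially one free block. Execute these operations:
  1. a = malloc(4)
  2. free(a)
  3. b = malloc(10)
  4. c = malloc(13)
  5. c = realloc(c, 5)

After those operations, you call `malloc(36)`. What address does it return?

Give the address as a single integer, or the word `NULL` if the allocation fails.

Answer: 15

Derivation:
Op 1: a = malloc(4) -> a = 0; heap: [0-3 ALLOC][4-52 FREE]
Op 2: free(a) -> (freed a); heap: [0-52 FREE]
Op 3: b = malloc(10) -> b = 0; heap: [0-9 ALLOC][10-52 FREE]
Op 4: c = malloc(13) -> c = 10; heap: [0-9 ALLOC][10-22 ALLOC][23-52 FREE]
Op 5: c = realloc(c, 5) -> c = 10; heap: [0-9 ALLOC][10-14 ALLOC][15-52 FREE]
malloc(36): first-fit scan over [0-9 ALLOC][10-14 ALLOC][15-52 FREE] -> 15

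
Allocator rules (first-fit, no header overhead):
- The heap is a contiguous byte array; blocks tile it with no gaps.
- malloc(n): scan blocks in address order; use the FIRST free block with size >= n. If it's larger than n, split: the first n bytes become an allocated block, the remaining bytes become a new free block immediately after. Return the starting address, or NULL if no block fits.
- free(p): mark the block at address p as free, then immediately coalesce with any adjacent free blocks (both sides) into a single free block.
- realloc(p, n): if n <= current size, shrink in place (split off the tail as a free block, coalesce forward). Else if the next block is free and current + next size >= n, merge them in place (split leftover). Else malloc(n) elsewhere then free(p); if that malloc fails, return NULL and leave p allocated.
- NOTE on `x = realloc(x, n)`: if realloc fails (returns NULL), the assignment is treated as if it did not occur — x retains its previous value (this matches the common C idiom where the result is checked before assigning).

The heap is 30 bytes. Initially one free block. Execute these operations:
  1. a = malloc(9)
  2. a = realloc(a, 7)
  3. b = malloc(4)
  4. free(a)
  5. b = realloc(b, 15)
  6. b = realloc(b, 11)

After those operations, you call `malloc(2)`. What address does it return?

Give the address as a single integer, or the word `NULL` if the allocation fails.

Op 1: a = malloc(9) -> a = 0; heap: [0-8 ALLOC][9-29 FREE]
Op 2: a = realloc(a, 7) -> a = 0; heap: [0-6 ALLOC][7-29 FREE]
Op 3: b = malloc(4) -> b = 7; heap: [0-6 ALLOC][7-10 ALLOC][11-29 FREE]
Op 4: free(a) -> (freed a); heap: [0-6 FREE][7-10 ALLOC][11-29 FREE]
Op 5: b = realloc(b, 15) -> b = 7; heap: [0-6 FREE][7-21 ALLOC][22-29 FREE]
Op 6: b = realloc(b, 11) -> b = 7; heap: [0-6 FREE][7-17 ALLOC][18-29 FREE]
malloc(2): first-fit scan over [0-6 FREE][7-17 ALLOC][18-29 FREE] -> 0

Answer: 0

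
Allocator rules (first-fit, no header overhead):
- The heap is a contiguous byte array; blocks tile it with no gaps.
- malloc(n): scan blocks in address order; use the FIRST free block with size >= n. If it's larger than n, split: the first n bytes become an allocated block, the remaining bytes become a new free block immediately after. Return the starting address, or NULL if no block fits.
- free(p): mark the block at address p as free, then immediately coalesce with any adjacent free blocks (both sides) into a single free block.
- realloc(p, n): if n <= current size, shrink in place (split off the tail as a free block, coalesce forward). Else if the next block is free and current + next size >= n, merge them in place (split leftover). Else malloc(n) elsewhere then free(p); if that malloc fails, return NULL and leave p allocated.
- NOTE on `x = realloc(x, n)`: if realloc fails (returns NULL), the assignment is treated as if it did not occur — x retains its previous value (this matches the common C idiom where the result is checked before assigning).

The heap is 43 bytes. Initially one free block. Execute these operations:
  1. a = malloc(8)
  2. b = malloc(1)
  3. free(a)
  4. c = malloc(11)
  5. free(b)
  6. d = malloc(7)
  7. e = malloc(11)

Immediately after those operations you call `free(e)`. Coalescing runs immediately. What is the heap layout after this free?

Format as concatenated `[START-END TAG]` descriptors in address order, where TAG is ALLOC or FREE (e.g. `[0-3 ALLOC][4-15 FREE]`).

Op 1: a = malloc(8) -> a = 0; heap: [0-7 ALLOC][8-42 FREE]
Op 2: b = malloc(1) -> b = 8; heap: [0-7 ALLOC][8-8 ALLOC][9-42 FREE]
Op 3: free(a) -> (freed a); heap: [0-7 FREE][8-8 ALLOC][9-42 FREE]
Op 4: c = malloc(11) -> c = 9; heap: [0-7 FREE][8-8 ALLOC][9-19 ALLOC][20-42 FREE]
Op 5: free(b) -> (freed b); heap: [0-8 FREE][9-19 ALLOC][20-42 FREE]
Op 6: d = malloc(7) -> d = 0; heap: [0-6 ALLOC][7-8 FREE][9-19 ALLOC][20-42 FREE]
Op 7: e = malloc(11) -> e = 20; heap: [0-6 ALLOC][7-8 FREE][9-19 ALLOC][20-30 ALLOC][31-42 FREE]
free(e): e = 20 -> block [20-30 ALLOC]; mark free, coalesce with adjacent free neighbors -> [0-6 ALLOC][7-8 FREE][9-19 ALLOC][20-42 FREE]

Answer: [0-6 ALLOC][7-8 FREE][9-19 ALLOC][20-42 FREE]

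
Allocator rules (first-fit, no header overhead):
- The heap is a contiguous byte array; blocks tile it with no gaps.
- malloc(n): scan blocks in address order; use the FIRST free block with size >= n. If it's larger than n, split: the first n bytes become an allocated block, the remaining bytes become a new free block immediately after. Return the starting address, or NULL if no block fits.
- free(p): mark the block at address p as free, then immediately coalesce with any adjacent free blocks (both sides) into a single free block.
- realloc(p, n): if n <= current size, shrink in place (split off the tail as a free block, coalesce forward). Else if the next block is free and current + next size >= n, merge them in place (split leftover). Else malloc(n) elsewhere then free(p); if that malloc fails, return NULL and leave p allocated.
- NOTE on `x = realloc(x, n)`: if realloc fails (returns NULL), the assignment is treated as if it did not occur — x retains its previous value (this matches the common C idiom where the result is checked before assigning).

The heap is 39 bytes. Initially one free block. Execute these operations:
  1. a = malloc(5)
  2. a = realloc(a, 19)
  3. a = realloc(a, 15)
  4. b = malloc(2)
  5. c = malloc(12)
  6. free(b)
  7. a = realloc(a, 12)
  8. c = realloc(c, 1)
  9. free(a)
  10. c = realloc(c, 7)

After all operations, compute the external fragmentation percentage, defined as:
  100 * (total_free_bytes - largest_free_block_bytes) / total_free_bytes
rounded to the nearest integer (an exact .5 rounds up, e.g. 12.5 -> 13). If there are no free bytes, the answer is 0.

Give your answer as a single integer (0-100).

Op 1: a = malloc(5) -> a = 0; heap: [0-4 ALLOC][5-38 FREE]
Op 2: a = realloc(a, 19) -> a = 0; heap: [0-18 ALLOC][19-38 FREE]
Op 3: a = realloc(a, 15) -> a = 0; heap: [0-14 ALLOC][15-38 FREE]
Op 4: b = malloc(2) -> b = 15; heap: [0-14 ALLOC][15-16 ALLOC][17-38 FREE]
Op 5: c = malloc(12) -> c = 17; heap: [0-14 ALLOC][15-16 ALLOC][17-28 ALLOC][29-38 FREE]
Op 6: free(b) -> (freed b); heap: [0-14 ALLOC][15-16 FREE][17-28 ALLOC][29-38 FREE]
Op 7: a = realloc(a, 12) -> a = 0; heap: [0-11 ALLOC][12-16 FREE][17-28 ALLOC][29-38 FREE]
Op 8: c = realloc(c, 1) -> c = 17; heap: [0-11 ALLOC][12-16 FREE][17-17 ALLOC][18-38 FREE]
Op 9: free(a) -> (freed a); heap: [0-16 FREE][17-17 ALLOC][18-38 FREE]
Op 10: c = realloc(c, 7) -> c = 17; heap: [0-16 FREE][17-23 ALLOC][24-38 FREE]
Free blocks: [17 15] total_free=32 largest=17 -> 100*(32-17)/32 = 1500/32 = 46.875 -> rounds to 47

Answer: 47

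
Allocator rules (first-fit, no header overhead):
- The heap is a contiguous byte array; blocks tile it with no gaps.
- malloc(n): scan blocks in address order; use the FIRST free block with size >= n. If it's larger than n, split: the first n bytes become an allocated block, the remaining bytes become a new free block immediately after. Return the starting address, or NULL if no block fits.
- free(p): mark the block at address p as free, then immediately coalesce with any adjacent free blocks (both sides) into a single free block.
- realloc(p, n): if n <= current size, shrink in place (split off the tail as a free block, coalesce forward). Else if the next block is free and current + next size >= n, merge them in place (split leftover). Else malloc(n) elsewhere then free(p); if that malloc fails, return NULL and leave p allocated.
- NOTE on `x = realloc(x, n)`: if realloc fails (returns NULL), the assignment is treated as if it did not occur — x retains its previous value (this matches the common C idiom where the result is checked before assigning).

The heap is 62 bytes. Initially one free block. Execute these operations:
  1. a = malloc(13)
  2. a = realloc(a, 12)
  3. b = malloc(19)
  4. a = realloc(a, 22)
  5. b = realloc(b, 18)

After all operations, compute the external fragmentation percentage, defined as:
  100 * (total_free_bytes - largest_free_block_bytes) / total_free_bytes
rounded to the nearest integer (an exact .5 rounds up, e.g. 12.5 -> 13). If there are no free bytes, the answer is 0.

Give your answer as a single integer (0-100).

Op 1: a = malloc(13) -> a = 0; heap: [0-12 ALLOC][13-61 FREE]
Op 2: a = realloc(a, 12) -> a = 0; heap: [0-11 ALLOC][12-61 FREE]
Op 3: b = malloc(19) -> b = 12; heap: [0-11 ALLOC][12-30 ALLOC][31-61 FREE]
Op 4: a = realloc(a, 22) -> a = 31; heap: [0-11 FREE][12-30 ALLOC][31-52 ALLOC][53-61 FREE]
Op 5: b = realloc(b, 18) -> b = 12; heap: [0-11 FREE][12-29 ALLOC][30-30 FREE][31-52 ALLOC][53-61 FREE]
Free blocks: [12 1 9] total_free=22 largest=12 -> 100*(22-12)/22 = 1000/22 ≈ 45.455 -> rounds to 45

Answer: 45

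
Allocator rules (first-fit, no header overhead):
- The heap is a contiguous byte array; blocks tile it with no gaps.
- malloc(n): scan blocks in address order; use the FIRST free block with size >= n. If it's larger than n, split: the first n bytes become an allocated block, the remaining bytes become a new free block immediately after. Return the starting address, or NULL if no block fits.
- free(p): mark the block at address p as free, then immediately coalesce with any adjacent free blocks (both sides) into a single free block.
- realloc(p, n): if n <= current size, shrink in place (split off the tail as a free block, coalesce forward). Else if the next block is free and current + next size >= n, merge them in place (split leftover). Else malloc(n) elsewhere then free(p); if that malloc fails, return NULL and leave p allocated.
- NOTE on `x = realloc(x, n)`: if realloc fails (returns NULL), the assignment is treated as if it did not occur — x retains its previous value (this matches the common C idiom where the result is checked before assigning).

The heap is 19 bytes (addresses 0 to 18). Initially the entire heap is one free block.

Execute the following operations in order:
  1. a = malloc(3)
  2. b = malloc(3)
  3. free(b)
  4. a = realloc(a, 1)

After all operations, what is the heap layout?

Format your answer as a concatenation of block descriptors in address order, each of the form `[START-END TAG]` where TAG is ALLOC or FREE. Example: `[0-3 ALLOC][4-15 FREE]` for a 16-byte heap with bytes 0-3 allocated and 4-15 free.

Answer: [0-0 ALLOC][1-18 FREE]

Derivation:
Op 1: a = malloc(3) -> a = 0; heap: [0-2 ALLOC][3-18 FREE]
Op 2: b = malloc(3) -> b = 3; heap: [0-2 ALLOC][3-5 ALLOC][6-18 FREE]
Op 3: free(b) -> (freed b); heap: [0-2 ALLOC][3-18 FREE]
Op 4: a = realloc(a, 1) -> a = 0; heap: [0-0 ALLOC][1-18 FREE]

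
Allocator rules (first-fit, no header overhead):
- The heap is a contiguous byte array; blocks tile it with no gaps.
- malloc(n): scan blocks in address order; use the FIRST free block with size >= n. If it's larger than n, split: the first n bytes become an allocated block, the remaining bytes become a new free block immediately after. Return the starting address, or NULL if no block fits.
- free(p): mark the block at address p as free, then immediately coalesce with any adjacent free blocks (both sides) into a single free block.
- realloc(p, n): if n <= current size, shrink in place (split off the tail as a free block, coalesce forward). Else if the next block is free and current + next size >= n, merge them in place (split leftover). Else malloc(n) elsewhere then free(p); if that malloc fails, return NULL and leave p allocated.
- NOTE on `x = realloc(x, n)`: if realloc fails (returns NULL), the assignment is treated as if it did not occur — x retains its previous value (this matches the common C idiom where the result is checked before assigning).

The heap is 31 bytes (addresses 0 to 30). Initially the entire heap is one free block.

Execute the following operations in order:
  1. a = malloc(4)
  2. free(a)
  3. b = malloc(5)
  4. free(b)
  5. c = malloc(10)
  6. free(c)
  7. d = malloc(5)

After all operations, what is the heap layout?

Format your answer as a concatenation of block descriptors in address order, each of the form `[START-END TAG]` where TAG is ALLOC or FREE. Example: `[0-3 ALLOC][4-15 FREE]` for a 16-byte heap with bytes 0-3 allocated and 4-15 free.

Op 1: a = malloc(4) -> a = 0; heap: [0-3 ALLOC][4-30 FREE]
Op 2: free(a) -> (freed a); heap: [0-30 FREE]
Op 3: b = malloc(5) -> b = 0; heap: [0-4 ALLOC][5-30 FREE]
Op 4: free(b) -> (freed b); heap: [0-30 FREE]
Op 5: c = malloc(10) -> c = 0; heap: [0-9 ALLOC][10-30 FREE]
Op 6: free(c) -> (freed c); heap: [0-30 FREE]
Op 7: d = malloc(5) -> d = 0; heap: [0-4 ALLOC][5-30 FREE]

Answer: [0-4 ALLOC][5-30 FREE]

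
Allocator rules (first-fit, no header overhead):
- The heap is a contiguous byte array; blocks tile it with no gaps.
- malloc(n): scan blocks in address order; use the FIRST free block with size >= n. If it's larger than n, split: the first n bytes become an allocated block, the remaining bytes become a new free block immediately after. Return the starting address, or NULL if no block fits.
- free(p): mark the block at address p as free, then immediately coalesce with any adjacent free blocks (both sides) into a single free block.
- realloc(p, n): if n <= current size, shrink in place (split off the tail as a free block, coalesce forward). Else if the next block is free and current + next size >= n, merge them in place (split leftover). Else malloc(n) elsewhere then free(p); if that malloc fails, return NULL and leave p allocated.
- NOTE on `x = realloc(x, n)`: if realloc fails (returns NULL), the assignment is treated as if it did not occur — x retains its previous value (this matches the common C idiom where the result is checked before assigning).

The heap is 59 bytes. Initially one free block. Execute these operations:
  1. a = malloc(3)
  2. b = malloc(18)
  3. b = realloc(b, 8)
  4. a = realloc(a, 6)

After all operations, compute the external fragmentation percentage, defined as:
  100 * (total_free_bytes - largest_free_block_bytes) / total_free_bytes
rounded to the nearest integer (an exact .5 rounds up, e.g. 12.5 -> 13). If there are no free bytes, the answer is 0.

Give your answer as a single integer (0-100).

Answer: 7

Derivation:
Op 1: a = malloc(3) -> a = 0; heap: [0-2 ALLOC][3-58 FREE]
Op 2: b = malloc(18) -> b = 3; heap: [0-2 ALLOC][3-20 ALLOC][21-58 FREE]
Op 3: b = realloc(b, 8) -> b = 3; heap: [0-2 ALLOC][3-10 ALLOC][11-58 FREE]
Op 4: a = realloc(a, 6) -> a = 11; heap: [0-2 FREE][3-10 ALLOC][11-16 ALLOC][17-58 FREE]
Free blocks: [3 42] total_free=45 largest=42 -> 100*(45-42)/45 = 300/45 ≈ 6.667 -> rounds to 7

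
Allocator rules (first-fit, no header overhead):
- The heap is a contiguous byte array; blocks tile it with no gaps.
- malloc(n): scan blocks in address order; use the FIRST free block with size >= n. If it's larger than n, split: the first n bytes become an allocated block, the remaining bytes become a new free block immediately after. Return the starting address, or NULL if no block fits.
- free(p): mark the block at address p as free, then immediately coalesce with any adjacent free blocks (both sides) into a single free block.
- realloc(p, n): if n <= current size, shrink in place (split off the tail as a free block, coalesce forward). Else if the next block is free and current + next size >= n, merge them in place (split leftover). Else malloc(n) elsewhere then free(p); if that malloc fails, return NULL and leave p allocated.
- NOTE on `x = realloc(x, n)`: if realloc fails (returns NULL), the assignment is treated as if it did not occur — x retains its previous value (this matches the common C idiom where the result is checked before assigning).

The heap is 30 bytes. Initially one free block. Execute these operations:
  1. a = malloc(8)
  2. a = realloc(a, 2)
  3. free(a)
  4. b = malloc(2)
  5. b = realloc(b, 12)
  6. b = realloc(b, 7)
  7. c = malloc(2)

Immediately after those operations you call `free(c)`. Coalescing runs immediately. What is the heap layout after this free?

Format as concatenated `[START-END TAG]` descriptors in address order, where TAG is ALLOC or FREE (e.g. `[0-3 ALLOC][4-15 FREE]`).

Answer: [0-6 ALLOC][7-29 FREE]

Derivation:
Op 1: a = malloc(8) -> a = 0; heap: [0-7 ALLOC][8-29 FREE]
Op 2: a = realloc(a, 2) -> a = 0; heap: [0-1 ALLOC][2-29 FREE]
Op 3: free(a) -> (freed a); heap: [0-29 FREE]
Op 4: b = malloc(2) -> b = 0; heap: [0-1 ALLOC][2-29 FREE]
Op 5: b = realloc(b, 12) -> b = 0; heap: [0-11 ALLOC][12-29 FREE]
Op 6: b = realloc(b, 7) -> b = 0; heap: [0-6 ALLOC][7-29 FREE]
Op 7: c = malloc(2) -> c = 7; heap: [0-6 ALLOC][7-8 ALLOC][9-29 FREE]
free(c): c = 7 -> block [7-8 ALLOC]; mark free, coalesce with adjacent free neighbors -> [0-6 ALLOC][7-29 FREE]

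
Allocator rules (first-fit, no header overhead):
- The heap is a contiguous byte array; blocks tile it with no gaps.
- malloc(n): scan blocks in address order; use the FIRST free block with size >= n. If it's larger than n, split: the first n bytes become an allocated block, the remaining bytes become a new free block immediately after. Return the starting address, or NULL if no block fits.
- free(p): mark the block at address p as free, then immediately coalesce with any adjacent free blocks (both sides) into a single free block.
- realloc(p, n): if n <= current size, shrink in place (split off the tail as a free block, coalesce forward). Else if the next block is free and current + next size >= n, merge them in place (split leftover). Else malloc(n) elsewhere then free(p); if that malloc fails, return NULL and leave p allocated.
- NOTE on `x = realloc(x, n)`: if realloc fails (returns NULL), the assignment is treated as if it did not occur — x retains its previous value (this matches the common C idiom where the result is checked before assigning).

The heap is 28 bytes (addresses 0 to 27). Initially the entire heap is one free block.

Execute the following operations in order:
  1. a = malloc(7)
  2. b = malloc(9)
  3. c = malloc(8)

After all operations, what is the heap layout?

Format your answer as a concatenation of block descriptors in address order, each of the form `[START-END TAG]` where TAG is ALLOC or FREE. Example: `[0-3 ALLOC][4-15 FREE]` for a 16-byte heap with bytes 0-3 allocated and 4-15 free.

Answer: [0-6 ALLOC][7-15 ALLOC][16-23 ALLOC][24-27 FREE]

Derivation:
Op 1: a = malloc(7) -> a = 0; heap: [0-6 ALLOC][7-27 FREE]
Op 2: b = malloc(9) -> b = 7; heap: [0-6 ALLOC][7-15 ALLOC][16-27 FREE]
Op 3: c = malloc(8) -> c = 16; heap: [0-6 ALLOC][7-15 ALLOC][16-23 ALLOC][24-27 FREE]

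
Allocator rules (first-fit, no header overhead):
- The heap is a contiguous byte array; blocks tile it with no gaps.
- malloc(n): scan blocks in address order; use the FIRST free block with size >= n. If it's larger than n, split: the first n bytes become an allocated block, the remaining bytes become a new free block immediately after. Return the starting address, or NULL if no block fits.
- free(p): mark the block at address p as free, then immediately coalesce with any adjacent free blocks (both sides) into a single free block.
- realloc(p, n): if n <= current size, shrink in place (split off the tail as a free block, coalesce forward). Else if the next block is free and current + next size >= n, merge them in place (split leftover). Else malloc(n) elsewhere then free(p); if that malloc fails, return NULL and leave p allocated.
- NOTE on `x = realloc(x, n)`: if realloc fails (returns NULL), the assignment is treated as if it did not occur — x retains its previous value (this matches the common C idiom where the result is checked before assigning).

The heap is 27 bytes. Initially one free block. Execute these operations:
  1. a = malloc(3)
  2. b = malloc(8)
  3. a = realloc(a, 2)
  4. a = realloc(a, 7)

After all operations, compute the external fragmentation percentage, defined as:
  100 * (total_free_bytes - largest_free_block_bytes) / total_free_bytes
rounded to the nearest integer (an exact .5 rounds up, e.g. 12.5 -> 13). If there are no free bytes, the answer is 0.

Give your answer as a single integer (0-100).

Answer: 25

Derivation:
Op 1: a = malloc(3) -> a = 0; heap: [0-2 ALLOC][3-26 FREE]
Op 2: b = malloc(8) -> b = 3; heap: [0-2 ALLOC][3-10 ALLOC][11-26 FREE]
Op 3: a = realloc(a, 2) -> a = 0; heap: [0-1 ALLOC][2-2 FREE][3-10 ALLOC][11-26 FREE]
Op 4: a = realloc(a, 7) -> a = 11; heap: [0-2 FREE][3-10 ALLOC][11-17 ALLOC][18-26 FREE]
Free blocks: [3 9] total_free=12 largest=9 -> 100*(12-9)/12 = 300/12 = 25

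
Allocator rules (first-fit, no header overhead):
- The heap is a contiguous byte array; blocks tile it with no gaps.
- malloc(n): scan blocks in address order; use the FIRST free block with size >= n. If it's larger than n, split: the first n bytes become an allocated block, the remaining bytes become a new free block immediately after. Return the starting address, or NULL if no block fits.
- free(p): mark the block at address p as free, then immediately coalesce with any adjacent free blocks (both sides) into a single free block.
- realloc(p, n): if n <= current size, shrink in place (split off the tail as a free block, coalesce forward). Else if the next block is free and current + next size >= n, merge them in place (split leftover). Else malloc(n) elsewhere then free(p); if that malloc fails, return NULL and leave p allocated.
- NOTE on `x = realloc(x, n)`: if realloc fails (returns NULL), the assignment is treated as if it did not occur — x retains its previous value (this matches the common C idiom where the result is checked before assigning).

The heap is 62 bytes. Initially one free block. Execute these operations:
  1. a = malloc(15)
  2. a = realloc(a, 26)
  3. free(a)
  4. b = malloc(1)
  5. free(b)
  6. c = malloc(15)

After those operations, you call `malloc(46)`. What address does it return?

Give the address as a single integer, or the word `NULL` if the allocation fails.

Answer: 15

Derivation:
Op 1: a = malloc(15) -> a = 0; heap: [0-14 ALLOC][15-61 FREE]
Op 2: a = realloc(a, 26) -> a = 0; heap: [0-25 ALLOC][26-61 FREE]
Op 3: free(a) -> (freed a); heap: [0-61 FREE]
Op 4: b = malloc(1) -> b = 0; heap: [0-0 ALLOC][1-61 FREE]
Op 5: free(b) -> (freed b); heap: [0-61 FREE]
Op 6: c = malloc(15) -> c = 0; heap: [0-14 ALLOC][15-61 FREE]
malloc(46): first-fit scan over [0-14 ALLOC][15-61 FREE] -> 15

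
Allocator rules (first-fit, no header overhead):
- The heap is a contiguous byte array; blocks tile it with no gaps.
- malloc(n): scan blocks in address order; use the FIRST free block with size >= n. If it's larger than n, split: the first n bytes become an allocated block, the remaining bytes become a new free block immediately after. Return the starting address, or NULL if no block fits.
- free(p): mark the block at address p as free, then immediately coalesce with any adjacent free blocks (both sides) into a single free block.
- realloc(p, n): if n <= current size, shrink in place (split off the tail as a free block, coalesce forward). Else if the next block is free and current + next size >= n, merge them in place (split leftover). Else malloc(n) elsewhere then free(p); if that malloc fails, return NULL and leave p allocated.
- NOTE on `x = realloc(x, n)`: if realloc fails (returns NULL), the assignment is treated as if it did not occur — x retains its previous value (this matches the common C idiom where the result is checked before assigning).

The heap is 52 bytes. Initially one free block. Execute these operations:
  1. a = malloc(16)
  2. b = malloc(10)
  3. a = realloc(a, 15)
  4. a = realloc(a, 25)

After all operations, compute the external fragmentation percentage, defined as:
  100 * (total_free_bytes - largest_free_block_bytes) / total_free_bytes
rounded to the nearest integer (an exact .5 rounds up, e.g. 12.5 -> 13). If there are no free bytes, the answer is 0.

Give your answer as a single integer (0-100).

Answer: 6

Derivation:
Op 1: a = malloc(16) -> a = 0; heap: [0-15 ALLOC][16-51 FREE]
Op 2: b = malloc(10) -> b = 16; heap: [0-15 ALLOC][16-25 ALLOC][26-51 FREE]
Op 3: a = realloc(a, 15) -> a = 0; heap: [0-14 ALLOC][15-15 FREE][16-25 ALLOC][26-51 FREE]
Op 4: a = realloc(a, 25) -> a = 26; heap: [0-15 FREE][16-25 ALLOC][26-50 ALLOC][51-51 FREE]
Free blocks: [16 1] total_free=17 largest=16 -> 100*(17-16)/17 = 100/17 ≈ 5.882 -> rounds to 6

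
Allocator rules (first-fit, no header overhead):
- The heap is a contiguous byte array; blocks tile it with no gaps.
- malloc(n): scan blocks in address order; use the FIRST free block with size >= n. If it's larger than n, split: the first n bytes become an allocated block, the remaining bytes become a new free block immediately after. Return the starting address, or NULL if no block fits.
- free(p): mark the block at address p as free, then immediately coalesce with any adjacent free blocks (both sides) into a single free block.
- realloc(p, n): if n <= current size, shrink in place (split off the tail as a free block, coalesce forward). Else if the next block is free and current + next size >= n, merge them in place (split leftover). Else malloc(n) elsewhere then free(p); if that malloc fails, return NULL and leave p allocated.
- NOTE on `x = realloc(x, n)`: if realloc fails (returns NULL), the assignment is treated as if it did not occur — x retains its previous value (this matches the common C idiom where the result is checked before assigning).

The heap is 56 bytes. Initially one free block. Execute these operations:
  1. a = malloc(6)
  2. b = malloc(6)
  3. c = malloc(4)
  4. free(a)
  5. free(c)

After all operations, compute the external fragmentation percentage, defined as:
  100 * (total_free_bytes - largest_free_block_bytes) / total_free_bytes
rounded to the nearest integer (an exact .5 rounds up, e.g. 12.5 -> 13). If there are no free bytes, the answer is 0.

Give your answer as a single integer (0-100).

Op 1: a = malloc(6) -> a = 0; heap: [0-5 ALLOC][6-55 FREE]
Op 2: b = malloc(6) -> b = 6; heap: [0-5 ALLOC][6-11 ALLOC][12-55 FREE]
Op 3: c = malloc(4) -> c = 12; heap: [0-5 ALLOC][6-11 ALLOC][12-15 ALLOC][16-55 FREE]
Op 4: free(a) -> (freed a); heap: [0-5 FREE][6-11 ALLOC][12-15 ALLOC][16-55 FREE]
Op 5: free(c) -> (freed c); heap: [0-5 FREE][6-11 ALLOC][12-55 FREE]
Free blocks: [6 44] total_free=50 largest=44 -> 100*(50-44)/50 = 600/50 = 12

Answer: 12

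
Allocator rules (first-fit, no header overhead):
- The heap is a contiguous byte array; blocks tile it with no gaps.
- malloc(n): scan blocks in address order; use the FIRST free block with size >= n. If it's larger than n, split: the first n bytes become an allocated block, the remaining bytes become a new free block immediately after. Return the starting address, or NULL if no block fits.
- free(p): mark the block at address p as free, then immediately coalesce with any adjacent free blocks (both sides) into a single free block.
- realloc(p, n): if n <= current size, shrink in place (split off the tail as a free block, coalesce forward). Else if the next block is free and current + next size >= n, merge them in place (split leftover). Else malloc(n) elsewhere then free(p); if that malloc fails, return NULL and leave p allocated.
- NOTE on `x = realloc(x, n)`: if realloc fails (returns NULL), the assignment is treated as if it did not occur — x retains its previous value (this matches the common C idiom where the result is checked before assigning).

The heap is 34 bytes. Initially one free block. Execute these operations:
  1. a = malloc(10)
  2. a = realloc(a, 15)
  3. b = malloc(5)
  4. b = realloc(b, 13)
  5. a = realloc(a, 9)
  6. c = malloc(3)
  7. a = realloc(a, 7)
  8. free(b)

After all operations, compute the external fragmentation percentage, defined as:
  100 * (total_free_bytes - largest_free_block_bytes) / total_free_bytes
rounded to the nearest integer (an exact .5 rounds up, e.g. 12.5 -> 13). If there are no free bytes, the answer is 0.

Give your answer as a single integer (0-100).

Op 1: a = malloc(10) -> a = 0; heap: [0-9 ALLOC][10-33 FREE]
Op 2: a = realloc(a, 15) -> a = 0; heap: [0-14 ALLOC][15-33 FREE]
Op 3: b = malloc(5) -> b = 15; heap: [0-14 ALLOC][15-19 ALLOC][20-33 FREE]
Op 4: b = realloc(b, 13) -> b = 15; heap: [0-14 ALLOC][15-27 ALLOC][28-33 FREE]
Op 5: a = realloc(a, 9) -> a = 0; heap: [0-8 ALLOC][9-14 FREE][15-27 ALLOC][28-33 FREE]
Op 6: c = malloc(3) -> c = 9; heap: [0-8 ALLOC][9-11 ALLOC][12-14 FREE][15-27 ALLOC][28-33 FREE]
Op 7: a = realloc(a, 7) -> a = 0; heap: [0-6 ALLOC][7-8 FREE][9-11 ALLOC][12-14 FREE][15-27 ALLOC][28-33 FREE]
Op 8: free(b) -> (freed b); heap: [0-6 ALLOC][7-8 FREE][9-11 ALLOC][12-33 FREE]
Free blocks: [2 22] total_free=24 largest=22 -> 100*(24-22)/24 = 200/24 ≈ 8.333 -> rounds to 8

Answer: 8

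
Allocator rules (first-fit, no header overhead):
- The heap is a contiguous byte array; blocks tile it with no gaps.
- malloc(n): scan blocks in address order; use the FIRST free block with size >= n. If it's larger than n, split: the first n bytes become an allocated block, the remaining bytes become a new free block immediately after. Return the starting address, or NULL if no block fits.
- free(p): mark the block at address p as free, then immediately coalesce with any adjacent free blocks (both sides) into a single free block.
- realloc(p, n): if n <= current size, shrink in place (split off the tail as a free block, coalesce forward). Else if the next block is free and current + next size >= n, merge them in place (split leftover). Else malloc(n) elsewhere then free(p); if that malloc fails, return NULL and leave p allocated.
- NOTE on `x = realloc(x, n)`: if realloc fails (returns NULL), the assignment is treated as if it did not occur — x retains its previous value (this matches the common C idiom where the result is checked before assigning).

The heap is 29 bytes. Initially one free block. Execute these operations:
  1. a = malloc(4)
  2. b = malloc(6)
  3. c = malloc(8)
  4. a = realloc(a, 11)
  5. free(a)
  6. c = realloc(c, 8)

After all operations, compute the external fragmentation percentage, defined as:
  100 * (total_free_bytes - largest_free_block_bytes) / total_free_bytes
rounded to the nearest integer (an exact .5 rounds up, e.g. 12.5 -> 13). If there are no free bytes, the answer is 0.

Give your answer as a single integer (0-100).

Answer: 27

Derivation:
Op 1: a = malloc(4) -> a = 0; heap: [0-3 ALLOC][4-28 FREE]
Op 2: b = malloc(6) -> b = 4; heap: [0-3 ALLOC][4-9 ALLOC][10-28 FREE]
Op 3: c = malloc(8) -> c = 10; heap: [0-3 ALLOC][4-9 ALLOC][10-17 ALLOC][18-28 FREE]
Op 4: a = realloc(a, 11) -> a = 18; heap: [0-3 FREE][4-9 ALLOC][10-17 ALLOC][18-28 ALLOC]
Op 5: free(a) -> (freed a); heap: [0-3 FREE][4-9 ALLOC][10-17 ALLOC][18-28 FREE]
Op 6: c = realloc(c, 8) -> c = 10; heap: [0-3 FREE][4-9 ALLOC][10-17 ALLOC][18-28 FREE]
Free blocks: [4 11] total_free=15 largest=11 -> 100*(15-11)/15 = 400/15 ≈ 26.667 -> rounds to 27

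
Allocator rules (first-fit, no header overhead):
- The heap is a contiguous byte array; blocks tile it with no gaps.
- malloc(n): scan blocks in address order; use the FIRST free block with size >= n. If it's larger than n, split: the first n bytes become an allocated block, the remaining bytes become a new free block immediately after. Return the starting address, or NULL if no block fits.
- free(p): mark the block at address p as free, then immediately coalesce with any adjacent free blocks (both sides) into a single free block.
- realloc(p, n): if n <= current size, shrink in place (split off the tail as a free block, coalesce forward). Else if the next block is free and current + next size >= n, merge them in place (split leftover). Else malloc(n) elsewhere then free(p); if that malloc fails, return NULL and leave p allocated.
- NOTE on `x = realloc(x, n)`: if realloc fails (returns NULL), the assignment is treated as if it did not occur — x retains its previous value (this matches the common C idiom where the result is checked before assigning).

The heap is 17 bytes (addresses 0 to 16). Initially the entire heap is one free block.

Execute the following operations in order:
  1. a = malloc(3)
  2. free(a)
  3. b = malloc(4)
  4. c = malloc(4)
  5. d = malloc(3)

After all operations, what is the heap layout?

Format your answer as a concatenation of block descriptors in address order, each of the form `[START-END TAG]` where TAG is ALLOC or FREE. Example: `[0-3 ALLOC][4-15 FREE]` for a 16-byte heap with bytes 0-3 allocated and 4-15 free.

Answer: [0-3 ALLOC][4-7 ALLOC][8-10 ALLOC][11-16 FREE]

Derivation:
Op 1: a = malloc(3) -> a = 0; heap: [0-2 ALLOC][3-16 FREE]
Op 2: free(a) -> (freed a); heap: [0-16 FREE]
Op 3: b = malloc(4) -> b = 0; heap: [0-3 ALLOC][4-16 FREE]
Op 4: c = malloc(4) -> c = 4; heap: [0-3 ALLOC][4-7 ALLOC][8-16 FREE]
Op 5: d = malloc(3) -> d = 8; heap: [0-3 ALLOC][4-7 ALLOC][8-10 ALLOC][11-16 FREE]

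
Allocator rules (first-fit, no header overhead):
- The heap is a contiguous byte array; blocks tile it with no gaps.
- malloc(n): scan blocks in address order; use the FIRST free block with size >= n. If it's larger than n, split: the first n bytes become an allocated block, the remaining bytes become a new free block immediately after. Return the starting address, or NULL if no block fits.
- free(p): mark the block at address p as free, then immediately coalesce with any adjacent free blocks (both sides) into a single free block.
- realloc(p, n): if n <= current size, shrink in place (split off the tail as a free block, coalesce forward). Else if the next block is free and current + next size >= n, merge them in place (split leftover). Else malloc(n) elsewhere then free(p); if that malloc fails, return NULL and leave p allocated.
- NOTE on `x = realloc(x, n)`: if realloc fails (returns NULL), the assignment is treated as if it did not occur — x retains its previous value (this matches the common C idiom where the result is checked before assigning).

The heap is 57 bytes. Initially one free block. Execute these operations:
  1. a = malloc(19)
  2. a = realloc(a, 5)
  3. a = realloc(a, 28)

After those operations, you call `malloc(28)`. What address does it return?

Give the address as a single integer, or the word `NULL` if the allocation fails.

Answer: 28

Derivation:
Op 1: a = malloc(19) -> a = 0; heap: [0-18 ALLOC][19-56 FREE]
Op 2: a = realloc(a, 5) -> a = 0; heap: [0-4 ALLOC][5-56 FREE]
Op 3: a = realloc(a, 28) -> a = 0; heap: [0-27 ALLOC][28-56 FREE]
malloc(28): first-fit scan over [0-27 ALLOC][28-56 FREE] -> 28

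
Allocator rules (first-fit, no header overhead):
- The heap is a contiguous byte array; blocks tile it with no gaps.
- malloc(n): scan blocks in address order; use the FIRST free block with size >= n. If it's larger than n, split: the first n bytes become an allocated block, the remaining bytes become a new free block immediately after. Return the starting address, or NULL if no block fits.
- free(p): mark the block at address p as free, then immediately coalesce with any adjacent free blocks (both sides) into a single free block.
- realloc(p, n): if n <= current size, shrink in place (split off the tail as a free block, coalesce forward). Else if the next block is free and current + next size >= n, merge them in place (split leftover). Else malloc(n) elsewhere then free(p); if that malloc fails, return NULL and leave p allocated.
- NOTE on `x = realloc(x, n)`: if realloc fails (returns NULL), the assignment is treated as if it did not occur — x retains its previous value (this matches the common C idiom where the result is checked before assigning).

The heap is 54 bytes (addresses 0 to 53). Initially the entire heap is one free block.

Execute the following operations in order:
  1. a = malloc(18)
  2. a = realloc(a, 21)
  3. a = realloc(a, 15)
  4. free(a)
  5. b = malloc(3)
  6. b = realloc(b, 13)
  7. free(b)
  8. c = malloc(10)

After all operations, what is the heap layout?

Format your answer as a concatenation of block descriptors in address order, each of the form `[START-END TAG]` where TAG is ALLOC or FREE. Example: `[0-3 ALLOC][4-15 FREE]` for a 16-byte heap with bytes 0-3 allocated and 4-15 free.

Answer: [0-9 ALLOC][10-53 FREE]

Derivation:
Op 1: a = malloc(18) -> a = 0; heap: [0-17 ALLOC][18-53 FREE]
Op 2: a = realloc(a, 21) -> a = 0; heap: [0-20 ALLOC][21-53 FREE]
Op 3: a = realloc(a, 15) -> a = 0; heap: [0-14 ALLOC][15-53 FREE]
Op 4: free(a) -> (freed a); heap: [0-53 FREE]
Op 5: b = malloc(3) -> b = 0; heap: [0-2 ALLOC][3-53 FREE]
Op 6: b = realloc(b, 13) -> b = 0; heap: [0-12 ALLOC][13-53 FREE]
Op 7: free(b) -> (freed b); heap: [0-53 FREE]
Op 8: c = malloc(10) -> c = 0; heap: [0-9 ALLOC][10-53 FREE]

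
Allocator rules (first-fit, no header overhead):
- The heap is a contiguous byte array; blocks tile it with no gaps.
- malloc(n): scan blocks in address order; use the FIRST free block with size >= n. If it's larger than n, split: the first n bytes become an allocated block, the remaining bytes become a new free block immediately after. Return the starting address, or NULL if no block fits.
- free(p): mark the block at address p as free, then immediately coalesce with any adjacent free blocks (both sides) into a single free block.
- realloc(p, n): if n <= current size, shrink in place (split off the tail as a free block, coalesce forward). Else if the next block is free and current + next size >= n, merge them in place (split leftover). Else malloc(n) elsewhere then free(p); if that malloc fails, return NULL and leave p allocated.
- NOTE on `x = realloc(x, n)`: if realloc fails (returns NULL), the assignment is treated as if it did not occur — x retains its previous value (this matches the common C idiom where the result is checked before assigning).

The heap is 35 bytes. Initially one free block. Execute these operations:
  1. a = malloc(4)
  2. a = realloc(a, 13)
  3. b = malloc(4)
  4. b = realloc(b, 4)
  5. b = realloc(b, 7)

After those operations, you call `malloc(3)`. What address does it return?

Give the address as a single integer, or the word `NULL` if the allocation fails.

Op 1: a = malloc(4) -> a = 0; heap: [0-3 ALLOC][4-34 FREE]
Op 2: a = realloc(a, 13) -> a = 0; heap: [0-12 ALLOC][13-34 FREE]
Op 3: b = malloc(4) -> b = 13; heap: [0-12 ALLOC][13-16 ALLOC][17-34 FREE]
Op 4: b = realloc(b, 4) -> b = 13; heap: [0-12 ALLOC][13-16 ALLOC][17-34 FREE]
Op 5: b = realloc(b, 7) -> b = 13; heap: [0-12 ALLOC][13-19 ALLOC][20-34 FREE]
malloc(3): first-fit scan over [0-12 ALLOC][13-19 ALLOC][20-34 FREE] -> 20

Answer: 20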